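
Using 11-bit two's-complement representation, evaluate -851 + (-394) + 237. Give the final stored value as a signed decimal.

-1008

-851 + (-394) = -1245 → wraps to 803 (01100100011)
803 + 237 = 1040 → wraps to -1008 (10000010000)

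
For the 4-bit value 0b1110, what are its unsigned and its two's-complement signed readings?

Unsigned: 1110 = 14.
Signed: MSB=1 → 14 − 16 = -2.

unsigned = 14, signed = -2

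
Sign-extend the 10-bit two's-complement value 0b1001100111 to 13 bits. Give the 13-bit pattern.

1111001100111

MSB of 1001100111 is 1; replicate it into the new high bits.
111|1001100111 → 1111001100111 (still -409).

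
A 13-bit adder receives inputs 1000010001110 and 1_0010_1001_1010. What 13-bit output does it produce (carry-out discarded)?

  1000010001110
+ 1001010011010
= 0001100101000  (discard carry-out 1)

0001100101000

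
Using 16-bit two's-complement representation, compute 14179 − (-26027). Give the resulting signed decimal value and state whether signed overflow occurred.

14179 → 0011011101100011
-26027 → 1001101001010101
Subtract via negate-and-add: invert 1001101001010101 + 1 = 0110010110101011 (i.e. 26027).
  0011011101100011
+ 0110010110101011
= 1001110100001110
Result 1001110100001110: MSB = 1 → 40206 − 65536 = -25330.
Both addends (after negating the subtrahend) are non-negative but the stored result is negative: signed overflow. The true value 14179 − (-26027) = 40206 lies outside [-32768, 32767].

-25330; overflow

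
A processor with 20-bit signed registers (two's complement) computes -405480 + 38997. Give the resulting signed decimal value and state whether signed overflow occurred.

-366483; no overflow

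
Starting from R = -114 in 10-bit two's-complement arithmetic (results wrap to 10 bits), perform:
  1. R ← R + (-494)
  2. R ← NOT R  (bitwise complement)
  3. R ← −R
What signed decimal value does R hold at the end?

Start: R = -114 = 1110001110.
R = -114 + (-494) = -608; wraps to 416 = 0110100000
R = NOT 0110100000 = 1001011111 = -417
R = −(-417) = 417 = 0110100001

417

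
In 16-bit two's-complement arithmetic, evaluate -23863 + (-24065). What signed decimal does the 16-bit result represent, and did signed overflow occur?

17608; overflow

-23863 → 1010001011001001
-24065 → 1010000111111111
  1010001011001001
+ 1010000111111111
= 0100010011001000  (discard carry-out 1)
Result 0100010011001000: MSB = 0 → value 17608.
Both addends are negative but the stored result is non-negative: signed overflow. The true value -23863 + (-24065) = -47928 lies outside [-32768, 32767].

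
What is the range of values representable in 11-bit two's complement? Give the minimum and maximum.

min = -1024, max = 1023

Minimum: −2^10 = -1024.
Maximum: 2^10 − 1 = 1023.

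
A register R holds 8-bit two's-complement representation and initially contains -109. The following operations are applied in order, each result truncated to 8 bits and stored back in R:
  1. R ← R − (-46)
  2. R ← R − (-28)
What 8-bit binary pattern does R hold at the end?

11011101

Start: R = -109 = 10010011.
R = -109 − (-46) = -63 = 11000001
R = -63 − (-28) = -35 = 11011101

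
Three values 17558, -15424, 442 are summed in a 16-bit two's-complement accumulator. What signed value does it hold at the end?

2576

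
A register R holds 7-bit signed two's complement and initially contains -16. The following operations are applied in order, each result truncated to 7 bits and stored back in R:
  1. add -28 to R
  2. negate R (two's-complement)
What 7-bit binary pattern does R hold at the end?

0101100

Start: R = -16 = 1110000.
R = -16 + (-28) = -44 = 1010100
R = −(-44) = 44 = 0101100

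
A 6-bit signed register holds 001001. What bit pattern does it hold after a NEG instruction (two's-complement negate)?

110111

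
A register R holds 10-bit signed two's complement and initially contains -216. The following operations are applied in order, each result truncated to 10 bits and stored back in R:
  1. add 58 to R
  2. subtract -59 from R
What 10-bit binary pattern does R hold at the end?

Start: R = -216 = 1100101000.
R = -216 + 58 = -158 = 1101100010
R = -158 − (-59) = -99 = 1110011101

1110011101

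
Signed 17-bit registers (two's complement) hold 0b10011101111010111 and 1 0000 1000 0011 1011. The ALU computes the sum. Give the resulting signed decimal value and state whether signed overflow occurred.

17426; overflow

0b10011101111010111 → 10011101111010111 = -50217 (signed)
1 0000 1000 0011 1011 → 10000100000111011 = -63429 (signed)
  10011101111010111
+ 10000100000111011
= 00100010000010010  (discard carry-out 1)
Result 00100010000010010: MSB = 0 → value 17426.
Both addends are negative but the stored result is non-negative: signed overflow. The true value -50217 + (-63429) = -113646 lies outside [-65536, 65535].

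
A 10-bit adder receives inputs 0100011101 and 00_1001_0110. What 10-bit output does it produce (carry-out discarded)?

  0100011101
+ 0010010110
= 0110110011

0110110011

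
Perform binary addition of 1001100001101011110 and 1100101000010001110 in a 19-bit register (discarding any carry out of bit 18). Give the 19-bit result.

0110001001111101100

  1001100001101011110
+ 1100101000010001110
= 0110001001111101100  (discard carry-out 1)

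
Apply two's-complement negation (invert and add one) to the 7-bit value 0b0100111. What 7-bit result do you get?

Invert: 1011000. Add 1: 1011001.
Check: 0100111 = 39, 1011001 = -39.

1011001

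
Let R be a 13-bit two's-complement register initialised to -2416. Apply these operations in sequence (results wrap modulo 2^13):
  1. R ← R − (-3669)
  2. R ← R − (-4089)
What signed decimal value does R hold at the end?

Start: R = -2416 = 1011010010000.
R = -2416 − (-3669) = 1253 = 0010011100101
R = 1253 − (-4089) = 5342; wraps to -2850 = 1010011011110

-2850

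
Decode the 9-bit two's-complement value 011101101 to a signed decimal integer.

237

MSB is 0, so the value is non-negative: 011101101 = 237.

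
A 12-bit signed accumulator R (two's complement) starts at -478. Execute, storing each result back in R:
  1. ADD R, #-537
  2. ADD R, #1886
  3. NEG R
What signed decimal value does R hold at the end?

-871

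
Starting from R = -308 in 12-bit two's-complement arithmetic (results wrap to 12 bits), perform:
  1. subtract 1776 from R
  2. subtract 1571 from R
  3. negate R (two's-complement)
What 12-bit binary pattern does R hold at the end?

111001000111

Start: R = -308 = 111011001100.
R = -308 − 1776 = -2084; wraps to 2012 = 011111011100
R = 2012 − 1571 = 441 = 000110111001
R = −(441) = -441 = 111001000111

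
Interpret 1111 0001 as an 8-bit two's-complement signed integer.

MSB is 1, so the value is negative.
Unsigned reading: 241. Subtract 2^8 = 256: 241 − 256 = -15.

-15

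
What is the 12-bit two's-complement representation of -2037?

100000001011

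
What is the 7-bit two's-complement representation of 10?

0001010

10 is non-negative, so write it directly in 7 bits: 0001010.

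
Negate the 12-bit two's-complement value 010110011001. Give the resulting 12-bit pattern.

Invert: 101001100110. Add 1: 101001100111.
Check: 010110011001 = 1433, 101001100111 = -1433.

101001100111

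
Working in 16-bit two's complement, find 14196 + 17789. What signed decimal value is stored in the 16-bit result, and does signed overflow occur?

31985; no overflow

14196 → 0011011101110100
17789 → 0100010101111101
  0011011101110100
+ 0100010101111101
= 0111110011110001
Result 0111110011110001: MSB = 0 → value 31985.
Both addends are non-negative and so is the stored result: no signed overflow.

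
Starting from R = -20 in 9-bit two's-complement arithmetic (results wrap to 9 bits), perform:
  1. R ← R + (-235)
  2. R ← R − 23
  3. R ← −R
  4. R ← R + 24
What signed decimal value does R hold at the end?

-210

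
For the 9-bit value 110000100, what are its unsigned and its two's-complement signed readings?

unsigned = 388, signed = -124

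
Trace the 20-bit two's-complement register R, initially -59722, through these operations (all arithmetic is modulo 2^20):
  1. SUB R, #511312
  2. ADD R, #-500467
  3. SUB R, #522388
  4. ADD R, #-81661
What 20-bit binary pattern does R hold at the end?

Start: R = -59722 = 11110001011010110110.
R = -59722 − 511312 = -571034; wraps to 477542 = 01110100100101100110
R = 477542 + (-500467) = -22925 = 11111010011001110011
R = -22925 − 522388 = -545313; wraps to 503263 = 01111010110111011111
R = 503263 + (-81661) = 421602 = 01100110111011100010

01100110111011100010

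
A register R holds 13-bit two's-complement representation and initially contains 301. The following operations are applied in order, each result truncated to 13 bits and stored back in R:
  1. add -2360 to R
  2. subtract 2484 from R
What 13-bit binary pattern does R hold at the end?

Start: R = 301 = 0000100101101.
R = 301 + (-2360) = -2059 = 1011111110101
R = -2059 − 2484 = -4543; wraps to 3649 = 0111001000001

0111001000001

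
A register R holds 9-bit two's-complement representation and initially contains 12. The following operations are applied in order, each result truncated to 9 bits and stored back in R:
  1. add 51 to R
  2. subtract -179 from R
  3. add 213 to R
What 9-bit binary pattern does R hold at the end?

111000111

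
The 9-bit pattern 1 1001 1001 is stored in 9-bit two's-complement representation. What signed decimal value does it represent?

MSB is 1, so the value is negative.
Unsigned reading: 409. Subtract 2^9 = 512: 409 − 512 = -103.

-103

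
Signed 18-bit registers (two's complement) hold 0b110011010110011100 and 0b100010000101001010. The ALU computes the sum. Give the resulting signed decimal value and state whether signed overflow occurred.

87782; overflow

0b110011010110011100 → 110011010110011100 = -51812 (signed)
0b100010000101001010 → 100010000101001010 = -122550 (signed)
  110011010110011100
+ 100010000101001010
= 010101011011100110  (discard carry-out 1)
Result 010101011011100110: MSB = 0 → value 87782.
Both addends are negative but the stored result is non-negative: signed overflow. The true value -51812 + (-122550) = -174362 lies outside [-131072, 131071].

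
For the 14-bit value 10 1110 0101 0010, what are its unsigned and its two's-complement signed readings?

unsigned = 11858, signed = -4526

Unsigned: 10111001010010 = 11858.
Signed: MSB=1 → 11858 − 16384 = -4526.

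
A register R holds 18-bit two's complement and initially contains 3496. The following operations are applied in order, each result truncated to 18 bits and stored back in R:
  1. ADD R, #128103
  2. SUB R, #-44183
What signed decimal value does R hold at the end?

-86362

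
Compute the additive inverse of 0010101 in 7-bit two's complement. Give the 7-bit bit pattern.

1101011

Invert: 1101010. Add 1: 1101011.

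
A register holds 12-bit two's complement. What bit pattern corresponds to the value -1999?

100000110001

|-1999| = 1999 = 011111001111 in 12 bits.
Invert the bits: 100000110000. Add 1: 100000110001.
Check: 100000110001 reads as 2097 − 4096 = -1999.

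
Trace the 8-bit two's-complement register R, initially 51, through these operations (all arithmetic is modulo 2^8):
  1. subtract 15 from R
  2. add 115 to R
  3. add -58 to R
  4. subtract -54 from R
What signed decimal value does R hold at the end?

-109

Start: R = 51 = 00110011.
R = 51 − 15 = 36 = 00100100
R = 36 + 115 = 151; wraps to -105 = 10010111
R = -105 + (-58) = -163; wraps to 93 = 01011101
R = 93 − (-54) = 147; wraps to -109 = 10010011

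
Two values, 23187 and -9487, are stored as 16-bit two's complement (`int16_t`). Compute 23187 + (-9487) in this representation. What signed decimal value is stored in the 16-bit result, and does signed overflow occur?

23187 → 0101101010010011
-9487 → 1101101011110001
  0101101010010011
+ 1101101011110001
= 0011010110000100  (discard carry-out 1)
Result 0011010110000100: MSB = 0 → value 13700.
Addends have opposite signs, so signed overflow cannot occur.

13700; no overflow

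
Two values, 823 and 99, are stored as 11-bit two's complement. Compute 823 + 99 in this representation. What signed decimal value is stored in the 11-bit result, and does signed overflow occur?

823 → 01100110111
99 → 00001100011
  01100110111
+ 00001100011
= 01110011010
Result 01110011010: MSB = 0 → value 922.
Both addends are non-negative and so is the stored result: no signed overflow.

922; no overflow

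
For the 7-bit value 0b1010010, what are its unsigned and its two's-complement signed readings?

unsigned = 82, signed = -46

Unsigned: 1010010 = 82.
Signed: MSB=1 → 82 − 128 = -46.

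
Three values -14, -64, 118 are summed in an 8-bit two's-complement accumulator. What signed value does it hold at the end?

-14 + (-64) = -78 (10110010)
-78 + 118 = 40 (00101000)

40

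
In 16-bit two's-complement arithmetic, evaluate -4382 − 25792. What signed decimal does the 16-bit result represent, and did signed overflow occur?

-30174; no overflow

-4382 → 1110111011100010
25792 → 0110010011000000
Subtract via negate-and-add: invert 0110010011000000 + 1 = 1001101101000000 (i.e. -25792).
  1110111011100010
+ 1001101101000000
= 1000101000100010  (discard carry-out 1)
Result 1000101000100010: MSB = 1 → 35362 − 65536 = -30174.
Both addends (after negating the subtrahend) are negative and so is the stored result: no signed overflow.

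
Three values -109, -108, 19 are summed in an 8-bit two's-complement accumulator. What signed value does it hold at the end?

-109 + (-108) = -217 → wraps to 39 (00100111)
39 + 19 = 58 (00111010)

58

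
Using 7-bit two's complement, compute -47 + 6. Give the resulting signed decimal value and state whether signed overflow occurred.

-41; no overflow

-47 → 1010001
6 → 0000110
  1010001
+ 0000110
= 1010111
Result 1010111: MSB = 1 → 87 − 128 = -41.
Addends have opposite signs, so signed overflow cannot occur.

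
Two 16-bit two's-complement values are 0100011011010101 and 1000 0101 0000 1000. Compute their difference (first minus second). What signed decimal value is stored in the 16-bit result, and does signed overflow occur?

0100011011010101 = 18133 (signed)
1000 0101 0000 1000 → 1000010100001000 = -31480 (signed)
Subtract via negate-and-add: invert 1000010100001000 + 1 = 0111101011111000 (i.e. 31480).
  0100011011010101
+ 0111101011111000
= 1100000111001101
Result 1100000111001101: MSB = 1 → 49613 − 65536 = -15923.
Both addends (after negating the subtrahend) are non-negative but the stored result is negative: signed overflow. The true value 18133 − (-31480) = 49613 lies outside [-32768, 32767].

-15923; overflow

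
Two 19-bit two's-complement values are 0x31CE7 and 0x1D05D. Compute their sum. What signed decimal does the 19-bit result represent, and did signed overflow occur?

0x31CE7 = 0110001110011100111 = 204007 (signed)
0x1D05D = 0011101000001011101 = 118877 (signed)
  0110001110011100111
+ 0011101000001011101
= 1001110110101000100
Result 1001110110101000100: MSB = 1 → 322884 − 524288 = -201404.
Both addends are non-negative but the stored result is negative: signed overflow. The true value 204007 + 118877 = 322884 lies outside [-262144, 262143].

-201404; overflow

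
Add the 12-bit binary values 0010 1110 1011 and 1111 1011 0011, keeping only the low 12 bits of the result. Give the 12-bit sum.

001010011110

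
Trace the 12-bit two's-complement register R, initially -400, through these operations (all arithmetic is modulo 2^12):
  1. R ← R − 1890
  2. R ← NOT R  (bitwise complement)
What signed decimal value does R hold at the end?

Start: R = -400 = 111001110000.
R = -400 − 1890 = -2290; wraps to 1806 = 011100001110
R = NOT 011100001110 = 100011110001 = -1807

-1807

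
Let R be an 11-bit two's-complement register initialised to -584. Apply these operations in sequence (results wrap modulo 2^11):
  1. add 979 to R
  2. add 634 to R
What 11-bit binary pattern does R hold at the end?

10000000101

Start: R = -584 = 10110111000.
R = -584 + 979 = 395 = 00110001011
R = 395 + 634 = 1029; wraps to -1019 = 10000000101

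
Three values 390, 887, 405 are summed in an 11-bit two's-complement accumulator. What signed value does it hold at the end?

-366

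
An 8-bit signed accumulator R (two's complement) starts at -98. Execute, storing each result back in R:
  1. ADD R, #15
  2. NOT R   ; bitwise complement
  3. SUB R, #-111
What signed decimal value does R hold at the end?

-63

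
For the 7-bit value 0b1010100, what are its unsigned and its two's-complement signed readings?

unsigned = 84, signed = -44

Unsigned: 1010100 = 84.
Signed: MSB=1 → 84 − 128 = -44.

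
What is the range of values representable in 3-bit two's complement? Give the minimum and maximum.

min = -4, max = 3

Minimum: −2^2 = -4.
Maximum: 2^2 − 1 = 3.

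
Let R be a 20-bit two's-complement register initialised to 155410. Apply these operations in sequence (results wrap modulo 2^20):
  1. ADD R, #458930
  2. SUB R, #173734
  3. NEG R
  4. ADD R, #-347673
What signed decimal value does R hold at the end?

260297

Start: R = 155410 = 00100101111100010010.
R = 155410 + 458930 = 614340; wraps to -434236 = 10010101111111000100
R = -434236 − 173734 = -607970; wraps to 440606 = 01101011100100011110
R = −(440606) = -440606 = 10010100011011100010
R = -440606 + (-347673) = -788279; wraps to 260297 = 00111111100011001001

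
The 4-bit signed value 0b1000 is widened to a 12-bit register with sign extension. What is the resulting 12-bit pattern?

111111111000

MSB of 1000 is 1; replicate it into the new high bits.
11111111|1000 → 111111111000 (still -8).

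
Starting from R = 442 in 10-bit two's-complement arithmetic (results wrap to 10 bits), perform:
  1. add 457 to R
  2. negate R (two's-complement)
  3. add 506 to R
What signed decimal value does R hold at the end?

-393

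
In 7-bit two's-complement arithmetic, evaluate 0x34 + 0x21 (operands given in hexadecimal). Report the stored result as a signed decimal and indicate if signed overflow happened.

0x34 = 0110100 = 52 (signed)
0x21 = 0100001 = 33 (signed)
  0110100
+ 0100001
= 1010101
Result 1010101: MSB = 1 → 85 − 128 = -43.
Both addends are non-negative but the stored result is negative: signed overflow. The true value 52 + 33 = 85 lies outside [-64, 63].

-43; overflow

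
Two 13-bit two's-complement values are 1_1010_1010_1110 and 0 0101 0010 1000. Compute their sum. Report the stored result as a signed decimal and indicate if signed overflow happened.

-42; no overflow

1_1010_1010_1110 → 1101010101110 = -1362 (signed)
0 0101 0010 1000 → 0010100101000 = 1320 (signed)
  1101010101110
+ 0010100101000
= 1111111010110
Result 1111111010110: MSB = 1 → 8150 − 8192 = -42.
Addends have opposite signs, so signed overflow cannot occur.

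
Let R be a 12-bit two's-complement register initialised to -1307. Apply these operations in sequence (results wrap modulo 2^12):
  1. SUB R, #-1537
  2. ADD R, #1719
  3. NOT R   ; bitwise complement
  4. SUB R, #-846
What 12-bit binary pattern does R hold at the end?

101110110000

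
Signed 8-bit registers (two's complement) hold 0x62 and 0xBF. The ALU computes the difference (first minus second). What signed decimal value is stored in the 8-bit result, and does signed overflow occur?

0x62 = 01100010 = 98 (signed)
0xBF = 10111111 = -65 (signed)
Subtract via negate-and-add: invert 10111111 + 1 = 01000001 (i.e. 65).
  01100010
+ 01000001
= 10100011
Result 10100011: MSB = 1 → 163 − 256 = -93.
Both addends (after negating the subtrahend) are non-negative but the stored result is negative: signed overflow. The true value 98 − (-65) = 163 lies outside [-128, 127].

-93; overflow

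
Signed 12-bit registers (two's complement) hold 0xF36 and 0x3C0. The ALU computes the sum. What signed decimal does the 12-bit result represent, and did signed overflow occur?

758; no overflow

0xF36 = 111100110110 = -202 (signed)
0x3C0 = 001111000000 = 960 (signed)
  111100110110
+ 001111000000
= 001011110110  (discard carry-out 1)
Result 001011110110: MSB = 0 → value 758.
Addends have opposite signs, so signed overflow cannot occur.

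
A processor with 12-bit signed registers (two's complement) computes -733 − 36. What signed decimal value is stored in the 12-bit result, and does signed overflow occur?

-769; no overflow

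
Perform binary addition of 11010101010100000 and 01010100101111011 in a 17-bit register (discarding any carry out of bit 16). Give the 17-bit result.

00101010000011011

  11010101010100000
+ 01010100101111011
= 00101010000011011  (discard carry-out 1)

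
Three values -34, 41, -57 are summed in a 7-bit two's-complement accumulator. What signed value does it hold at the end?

-50

-34 + 41 = 7 (0000111)
7 + (-57) = -50 (1001110)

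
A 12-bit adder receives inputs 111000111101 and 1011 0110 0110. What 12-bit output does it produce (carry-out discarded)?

  111000111101
+ 101101100110
= 100110100011  (discard carry-out 1)

100110100011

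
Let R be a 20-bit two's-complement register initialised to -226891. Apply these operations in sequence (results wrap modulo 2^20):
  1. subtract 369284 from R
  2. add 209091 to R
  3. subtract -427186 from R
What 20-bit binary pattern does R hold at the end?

Start: R = -226891 = 11001000100110110101.
R = -226891 − 369284 = -596175; wraps to 452401 = 01101110011100110001
R = 452401 + 209091 = 661492; wraps to -387084 = 10100001011111110100
R = -387084 − (-427186) = 40102 = 00001001110010100110

00001001110010100110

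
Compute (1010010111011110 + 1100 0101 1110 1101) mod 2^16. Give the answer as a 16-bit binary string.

0110101111001011

  1010010111011110
+ 1100010111101101
= 0110101111001011  (discard carry-out 1)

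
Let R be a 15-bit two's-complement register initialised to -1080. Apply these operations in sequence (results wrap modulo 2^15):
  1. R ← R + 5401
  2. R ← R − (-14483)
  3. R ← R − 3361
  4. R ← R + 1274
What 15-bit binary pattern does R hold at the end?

Start: R = -1080 = 111101111001000.
R = -1080 + 5401 = 4321 = 001000011100001
R = 4321 − (-14483) = 18804; wraps to -13964 = 100100101110100
R = -13964 − 3361 = -17325; wraps to 15443 = 011110001010011
R = 15443 + 1274 = 16717; wraps to -16051 = 100000101001101

100000101001101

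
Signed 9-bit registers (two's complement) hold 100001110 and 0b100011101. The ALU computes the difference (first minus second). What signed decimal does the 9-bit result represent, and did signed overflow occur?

100001110 = -242 (signed)
0b100011101 → 100011101 = -227 (signed)
Subtract via negate-and-add: invert 100011101 + 1 = 011100011 (i.e. 227).
  100001110
+ 011100011
= 111110001
Result 111110001: MSB = 1 → 497 − 512 = -15.
Addends (after negating the subtrahend) have opposite signs, so signed overflow cannot occur.

-15; no overflow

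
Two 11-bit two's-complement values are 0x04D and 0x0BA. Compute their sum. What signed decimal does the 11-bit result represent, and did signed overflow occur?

263; no overflow

0x04D = 00001001101 = 77 (signed)
0x0BA = 00010111010 = 186 (signed)
  00001001101
+ 00010111010
= 00100000111
Result 00100000111: MSB = 0 → value 263.
Both addends are non-negative and so is the stored result: no signed overflow.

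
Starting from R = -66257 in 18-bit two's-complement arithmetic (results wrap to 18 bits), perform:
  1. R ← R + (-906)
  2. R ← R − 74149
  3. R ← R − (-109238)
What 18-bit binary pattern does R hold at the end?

111000001010110110

Start: R = -66257 = 101111110100101111.
R = -66257 + (-906) = -67163 = 101111100110100101
R = -67163 − 74149 = -141312; wraps to 120832 = 011101100000000000
R = 120832 − (-109238) = 230070; wraps to -32074 = 111000001010110110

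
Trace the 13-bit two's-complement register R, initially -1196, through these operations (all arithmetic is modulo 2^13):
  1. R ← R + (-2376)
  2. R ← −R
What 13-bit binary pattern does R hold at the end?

0110111110100

Start: R = -1196 = 1101101010100.
R = -1196 + (-2376) = -3572 = 1001000001100
R = −(-3572) = 3572 = 0110111110100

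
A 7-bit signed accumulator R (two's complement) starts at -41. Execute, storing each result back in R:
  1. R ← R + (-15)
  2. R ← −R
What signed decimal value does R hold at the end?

Start: R = -41 = 1010111.
R = -41 + (-15) = -56 = 1001000
R = −(-56) = 56 = 0111000

56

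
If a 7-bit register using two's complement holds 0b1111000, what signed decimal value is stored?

MSB is 1, so the value is negative.
Invert: 0000111. Add 1: 0001000 = 8. So the value is −8.

-8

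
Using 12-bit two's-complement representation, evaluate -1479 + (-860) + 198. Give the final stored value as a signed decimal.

-1479 + (-860) = -2339 → wraps to 1757 (011011011101)
1757 + 198 = 1955 (011110100011)

1955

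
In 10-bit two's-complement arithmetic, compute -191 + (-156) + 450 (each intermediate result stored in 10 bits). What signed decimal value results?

103

-191 + (-156) = -347 (1010100101)
-347 + 450 = 103 (0001100111)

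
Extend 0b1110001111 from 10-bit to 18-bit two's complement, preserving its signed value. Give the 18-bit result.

MSB of 1110001111 is 1; replicate it into the new high bits.
11111111|1110001111 → 111111111110001111 (still -113).

111111111110001111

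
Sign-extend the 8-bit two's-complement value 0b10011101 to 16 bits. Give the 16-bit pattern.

MSB of 10011101 is 1; replicate it into the new high bits.
11111111|10011101 → 1111111110011101 (still -99).

1111111110011101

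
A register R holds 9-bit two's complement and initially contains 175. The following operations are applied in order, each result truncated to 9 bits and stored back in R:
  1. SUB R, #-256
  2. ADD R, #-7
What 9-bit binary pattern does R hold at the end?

110101000

Start: R = 175 = 010101111.
R = 175 − (-256) = 431; wraps to -81 = 110101111
R = -81 + (-7) = -88 = 110101000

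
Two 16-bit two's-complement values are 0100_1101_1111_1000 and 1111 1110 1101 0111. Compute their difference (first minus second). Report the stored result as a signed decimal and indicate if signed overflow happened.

20257; no overflow

0100_1101_1111_1000 → 0100110111111000 = 19960 (signed)
1111 1110 1101 0111 → 1111111011010111 = -297 (signed)
Subtract via negate-and-add: invert 1111111011010111 + 1 = 0000000100101001 (i.e. 297).
  0100110111111000
+ 0000000100101001
= 0100111100100001
Result 0100111100100001: MSB = 0 → value 20257.
Both addends (after negating the subtrahend) are non-negative and so is the stored result: no signed overflow.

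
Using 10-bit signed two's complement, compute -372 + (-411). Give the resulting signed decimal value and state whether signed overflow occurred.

241; overflow

-372 → 1010001100
-411 → 1001100101
  1010001100
+ 1001100101
= 0011110001  (discard carry-out 1)
Result 0011110001: MSB = 0 → value 241.
Both addends are negative but the stored result is non-negative: signed overflow. The true value -372 + (-411) = -783 lies outside [-512, 511].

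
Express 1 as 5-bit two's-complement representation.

00001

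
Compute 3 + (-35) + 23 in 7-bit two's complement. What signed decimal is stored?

-9

3 + (-35) = -32 (1100000)
-32 + 23 = -9 (1110111)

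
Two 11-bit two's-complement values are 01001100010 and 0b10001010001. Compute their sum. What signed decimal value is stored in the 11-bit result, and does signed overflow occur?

-333; no overflow

01001100010 = 610 (signed)
0b10001010001 → 10001010001 = -943 (signed)
  01001100010
+ 10001010001
= 11010110011
Result 11010110011: MSB = 1 → 1715 − 2048 = -333.
Addends have opposite signs, so signed overflow cannot occur.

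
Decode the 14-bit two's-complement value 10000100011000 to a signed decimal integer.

MSB is 1, so the value is negative.
Invert: 01111011100111. Add 1: 01111011101000 = 7912. So the value is −7912.

-7912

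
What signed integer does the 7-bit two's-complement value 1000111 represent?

-57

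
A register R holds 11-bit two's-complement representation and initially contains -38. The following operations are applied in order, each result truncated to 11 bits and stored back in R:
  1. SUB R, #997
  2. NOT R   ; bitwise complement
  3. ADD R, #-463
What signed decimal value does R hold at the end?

571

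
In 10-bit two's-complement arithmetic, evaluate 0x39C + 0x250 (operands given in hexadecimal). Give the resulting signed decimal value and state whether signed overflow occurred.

492; overflow

0x39C = 1110011100 = -100 (signed)
0x250 = 1001010000 = -432 (signed)
  1110011100
+ 1001010000
= 0111101100  (discard carry-out 1)
Result 0111101100: MSB = 0 → value 492.
Both addends are negative but the stored result is non-negative: signed overflow. The true value -100 + (-432) = -532 lies outside [-512, 511].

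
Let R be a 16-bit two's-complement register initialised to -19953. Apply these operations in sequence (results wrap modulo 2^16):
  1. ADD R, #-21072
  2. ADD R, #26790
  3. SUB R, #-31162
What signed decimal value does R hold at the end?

16927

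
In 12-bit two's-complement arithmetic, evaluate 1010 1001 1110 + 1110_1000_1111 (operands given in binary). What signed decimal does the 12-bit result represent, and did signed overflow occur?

-1747; no overflow

1010 1001 1110 → 101010011110 = -1378 (signed)
1110_1000_1111 → 111010001111 = -369 (signed)
  101010011110
+ 111010001111
= 100100101101  (discard carry-out 1)
Result 100100101101: MSB = 1 → 2349 − 4096 = -1747.
Both addends are negative and so is the stored result: no signed overflow.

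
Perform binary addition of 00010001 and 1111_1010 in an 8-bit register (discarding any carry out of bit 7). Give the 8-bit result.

00001011

  00010001
+ 11111010
= 00001011  (discard carry-out 1)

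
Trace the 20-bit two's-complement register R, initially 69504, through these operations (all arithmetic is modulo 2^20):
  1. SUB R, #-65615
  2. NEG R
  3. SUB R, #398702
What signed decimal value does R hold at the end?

Start: R = 69504 = 00010000111110000000.
R = 69504 − (-65615) = 135119 = 00100000111111001111
R = −(135119) = -135119 = 11011111000000110001
R = -135119 − 398702 = -533821; wraps to 514755 = 01111101101011000011

514755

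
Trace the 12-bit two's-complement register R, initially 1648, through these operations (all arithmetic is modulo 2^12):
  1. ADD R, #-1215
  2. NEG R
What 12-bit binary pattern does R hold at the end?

Start: R = 1648 = 011001110000.
R = 1648 + (-1215) = 433 = 000110110001
R = −(433) = -433 = 111001001111

111001001111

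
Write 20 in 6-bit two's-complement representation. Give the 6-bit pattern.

010100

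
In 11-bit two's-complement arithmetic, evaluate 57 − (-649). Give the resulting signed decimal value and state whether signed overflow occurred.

706; no overflow

57 → 00000111001
-649 → 10101110111
Subtract via negate-and-add: invert 10101110111 + 1 = 01010001001 (i.e. 649).
  00000111001
+ 01010001001
= 01011000010
Result 01011000010: MSB = 0 → value 706.
Both addends (after negating the subtrahend) are non-negative and so is the stored result: no signed overflow.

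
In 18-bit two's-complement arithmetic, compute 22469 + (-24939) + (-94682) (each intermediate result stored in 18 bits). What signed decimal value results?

-97152

22469 + (-24939) = -2470 (111111011001011010)
-2470 + (-94682) = -97152 (101000010010000000)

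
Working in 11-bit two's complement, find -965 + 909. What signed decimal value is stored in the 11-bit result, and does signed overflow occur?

-56; no overflow

-965 → 10000111011
909 → 01110001101
  10000111011
+ 01110001101
= 11111001000
Result 11111001000: MSB = 1 → 1992 − 2048 = -56.
Addends have opposite signs, so signed overflow cannot occur.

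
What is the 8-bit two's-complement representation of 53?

00110101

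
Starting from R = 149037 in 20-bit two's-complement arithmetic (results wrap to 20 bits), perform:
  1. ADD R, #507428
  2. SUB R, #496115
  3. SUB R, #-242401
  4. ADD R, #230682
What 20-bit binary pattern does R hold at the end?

Start: R = 149037 = 00100100011000101101.
R = 149037 + 507428 = 656465; wraps to -392111 = 10100000010001010001
R = -392111 − 496115 = -888226; wraps to 160350 = 00100111001001011110
R = 160350 − (-242401) = 402751 = 01100010010100111111
R = 402751 + 230682 = 633433; wraps to -415143 = 10011010101001011001

10011010101001011001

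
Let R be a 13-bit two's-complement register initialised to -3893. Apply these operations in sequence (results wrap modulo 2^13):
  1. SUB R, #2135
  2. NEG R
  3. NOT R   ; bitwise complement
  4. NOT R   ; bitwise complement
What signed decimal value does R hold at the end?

Start: R = -3893 = 1000011001011.
R = -3893 − 2135 = -6028; wraps to 2164 = 0100001110100
R = −(2164) = -2164 = 1011110001100
R = NOT 1011110001100 = 0100001110011 = 2163
R = NOT 0100001110011 = 1011110001100 = -2164

-2164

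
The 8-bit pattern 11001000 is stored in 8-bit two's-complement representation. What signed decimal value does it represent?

MSB is 1, so the value is negative.
Unsigned reading: 200. Subtract 2^8 = 256: 200 − 256 = -56.

-56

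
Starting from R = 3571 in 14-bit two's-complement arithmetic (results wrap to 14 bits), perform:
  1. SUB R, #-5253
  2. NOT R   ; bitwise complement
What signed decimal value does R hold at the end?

7559

Start: R = 3571 = 00110111110011.
R = 3571 − (-5253) = 8824; wraps to -7560 = 10001001111000
R = NOT 10001001111000 = 01110110000111 = 7559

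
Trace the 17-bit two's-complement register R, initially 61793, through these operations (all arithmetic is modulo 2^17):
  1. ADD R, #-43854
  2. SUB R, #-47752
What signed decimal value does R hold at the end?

Start: R = 61793 = 01111000101100001.
R = 61793 + (-43854) = 17939 = 00100011000010011
R = 17939 − (-47752) = 65691; wraps to -65381 = 10000000010011011

-65381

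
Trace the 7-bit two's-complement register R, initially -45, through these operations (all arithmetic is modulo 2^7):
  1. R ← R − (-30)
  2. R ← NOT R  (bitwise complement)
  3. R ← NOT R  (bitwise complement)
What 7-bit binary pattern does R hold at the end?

1110001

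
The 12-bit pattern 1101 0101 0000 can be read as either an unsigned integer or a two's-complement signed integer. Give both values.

unsigned = 3408, signed = -688

Unsigned: 110101010000 = 3408.
Signed: MSB=1 → 3408 − 4096 = -688.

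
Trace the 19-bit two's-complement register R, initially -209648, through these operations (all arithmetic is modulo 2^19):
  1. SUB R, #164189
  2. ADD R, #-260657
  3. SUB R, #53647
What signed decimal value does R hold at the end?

-163853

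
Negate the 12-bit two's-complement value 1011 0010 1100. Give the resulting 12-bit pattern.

010011010100

Invert: 010011010011. Add 1: 010011010100.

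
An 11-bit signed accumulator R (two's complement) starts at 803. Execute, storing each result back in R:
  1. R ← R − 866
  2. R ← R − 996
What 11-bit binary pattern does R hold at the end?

Start: R = 803 = 01100100011.
R = 803 − 866 = -63 = 11111000001
R = -63 − 996 = -1059; wraps to 989 = 01111011101

01111011101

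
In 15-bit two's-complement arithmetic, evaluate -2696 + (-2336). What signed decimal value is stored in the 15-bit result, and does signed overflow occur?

-5032; no overflow

-2696 → 111010101111000
-2336 → 111011011100000
  111010101111000
+ 111011011100000
= 110110001011000  (discard carry-out 1)
Result 110110001011000: MSB = 1 → 27736 − 32768 = -5032.
Both addends are negative and so is the stored result: no signed overflow.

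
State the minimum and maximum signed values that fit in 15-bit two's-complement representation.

min = -16384, max = 16383

Minimum: −2^14 = -16384.
Maximum: 2^14 − 1 = 16383.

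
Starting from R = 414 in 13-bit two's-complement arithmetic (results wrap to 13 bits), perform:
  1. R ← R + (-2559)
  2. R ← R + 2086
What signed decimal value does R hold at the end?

-59

Start: R = 414 = 0000110011110.
R = 414 + (-2559) = -2145 = 1011110011111
R = -2145 + 2086 = -59 = 1111111000101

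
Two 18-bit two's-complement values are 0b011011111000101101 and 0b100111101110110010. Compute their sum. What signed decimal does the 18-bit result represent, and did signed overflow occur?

14815; no overflow

0b011011111000101101 → 011011111000101101 = 114221 (signed)
0b100111101110110010 → 100111101110110010 = -99406 (signed)
  011011111000101101
+ 100111101110110010
= 000011100111011111  (discard carry-out 1)
Result 000011100111011111: MSB = 0 → value 14815.
Addends have opposite signs, so signed overflow cannot occur.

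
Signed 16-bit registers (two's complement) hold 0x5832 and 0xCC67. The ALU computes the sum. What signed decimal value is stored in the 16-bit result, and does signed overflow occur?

9369; no overflow

0x5832 = 0101100000110010 = 22578 (signed)
0xCC67 = 1100110001100111 = -13209 (signed)
  0101100000110010
+ 1100110001100111
= 0010010010011001  (discard carry-out 1)
Result 0010010010011001: MSB = 0 → value 9369.
Addends have opposite signs, so signed overflow cannot occur.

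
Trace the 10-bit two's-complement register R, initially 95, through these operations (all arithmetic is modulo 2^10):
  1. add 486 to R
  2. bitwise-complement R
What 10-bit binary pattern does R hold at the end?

0110111010

Start: R = 95 = 0001011111.
R = 95 + 486 = 581; wraps to -443 = 1001000101
R = NOT 1001000101 = 0110111010 = 442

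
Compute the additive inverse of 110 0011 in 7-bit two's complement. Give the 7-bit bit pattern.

Invert: 0011100. Add 1: 0011101.
Check: 1100011 = -29, 0011101 = 29.

0011101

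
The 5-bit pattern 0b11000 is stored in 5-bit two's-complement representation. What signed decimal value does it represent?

-8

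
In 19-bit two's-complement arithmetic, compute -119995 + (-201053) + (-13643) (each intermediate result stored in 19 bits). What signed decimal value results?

-119995 + (-201053) = -321048 → wraps to 203240 (0110001100111101000)
203240 + (-13643) = 189597 (0101110010010011101)

189597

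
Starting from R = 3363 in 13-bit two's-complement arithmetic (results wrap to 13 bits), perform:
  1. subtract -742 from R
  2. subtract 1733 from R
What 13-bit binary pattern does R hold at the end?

0100101000100

Start: R = 3363 = 0110100100011.
R = 3363 − (-742) = 4105; wraps to -4087 = 1000000001001
R = -4087 − 1733 = -5820; wraps to 2372 = 0100101000100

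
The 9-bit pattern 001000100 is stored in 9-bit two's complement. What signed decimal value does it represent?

68

MSB is 0, so the value is non-negative: 001000100 = 68.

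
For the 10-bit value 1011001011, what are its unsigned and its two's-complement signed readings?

Unsigned: 1011001011 = 715.
Signed: MSB=1 → 715 − 1024 = -309.

unsigned = 715, signed = -309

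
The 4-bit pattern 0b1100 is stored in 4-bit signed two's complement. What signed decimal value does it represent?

MSB is 1, so the value is negative.
Invert: 0011. Add 1: 0100 = 4. So the value is −4.

-4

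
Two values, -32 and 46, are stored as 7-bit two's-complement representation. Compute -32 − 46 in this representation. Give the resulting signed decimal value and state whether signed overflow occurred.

50; overflow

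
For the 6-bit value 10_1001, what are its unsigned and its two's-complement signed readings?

unsigned = 41, signed = -23

Unsigned: 101001 = 41.
Signed: MSB=1 → 41 − 64 = -23.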